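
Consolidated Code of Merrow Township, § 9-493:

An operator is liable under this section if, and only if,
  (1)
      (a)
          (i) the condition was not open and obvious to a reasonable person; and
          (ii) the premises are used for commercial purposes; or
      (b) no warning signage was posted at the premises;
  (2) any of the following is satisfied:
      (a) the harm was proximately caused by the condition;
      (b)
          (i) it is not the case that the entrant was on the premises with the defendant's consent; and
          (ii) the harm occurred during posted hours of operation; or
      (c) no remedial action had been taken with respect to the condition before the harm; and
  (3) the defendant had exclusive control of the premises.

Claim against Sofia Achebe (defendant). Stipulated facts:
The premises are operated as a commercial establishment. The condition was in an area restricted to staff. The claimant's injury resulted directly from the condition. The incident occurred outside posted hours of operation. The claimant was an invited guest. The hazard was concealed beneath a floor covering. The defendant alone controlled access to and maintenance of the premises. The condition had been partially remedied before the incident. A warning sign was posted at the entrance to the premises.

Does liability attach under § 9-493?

(i) not open/obvious — satisfied.
(ii) commercial use — holds.
So (a) is satisfied (T AND T).
(b) no signage posted — fails.
(1) = T OR F = true.
(a) proximate cause — holds.
(i) not (consent to enter) — not met.
(ii) during posted hours — fails.
(b) = F AND F = false.
(c) no remedial action — not met.
(2) = T OR F OR F = true.
(3) exclusive control — satisfied.
Overall: T AND T AND T → true.

Yes — liable.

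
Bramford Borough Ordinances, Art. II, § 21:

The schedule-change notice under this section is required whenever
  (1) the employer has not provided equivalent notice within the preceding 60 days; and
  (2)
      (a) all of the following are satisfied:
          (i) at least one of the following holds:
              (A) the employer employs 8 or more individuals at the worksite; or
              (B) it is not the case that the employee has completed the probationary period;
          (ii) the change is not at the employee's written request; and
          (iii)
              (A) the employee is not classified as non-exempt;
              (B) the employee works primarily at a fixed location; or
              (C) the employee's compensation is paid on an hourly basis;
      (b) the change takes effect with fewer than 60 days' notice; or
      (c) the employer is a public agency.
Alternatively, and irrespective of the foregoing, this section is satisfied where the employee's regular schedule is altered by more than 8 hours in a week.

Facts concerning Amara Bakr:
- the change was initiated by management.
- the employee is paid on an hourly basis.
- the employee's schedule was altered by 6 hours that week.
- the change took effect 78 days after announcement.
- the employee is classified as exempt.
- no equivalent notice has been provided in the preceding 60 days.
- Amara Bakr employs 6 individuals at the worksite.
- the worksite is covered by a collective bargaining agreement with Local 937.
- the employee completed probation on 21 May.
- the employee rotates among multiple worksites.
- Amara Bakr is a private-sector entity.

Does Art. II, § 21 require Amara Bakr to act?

(1) no recent notice — holds.
(A) ≥ 8 at site — not met.
(B) not (past probation) — not met.
So (i) is not satisfied (F OR F).
(ii) not employee-requested — satisfied.
(A) not (non-exempt) — met.
(B) fixed location — fails.
(C) hourly-paid — satisfied.
So (iii) is satisfied (T OR F OR T).
(a) = F AND T AND T = false.
(b) < 60 days' notice — not satisfied.
(c) public agency — fails.
(2): F OR F OR F → false.
Overall = T AND F = false.
Exception (schedule shift > 8h) — not satisfied.
Result: main false OR exception false → false.

No — not required.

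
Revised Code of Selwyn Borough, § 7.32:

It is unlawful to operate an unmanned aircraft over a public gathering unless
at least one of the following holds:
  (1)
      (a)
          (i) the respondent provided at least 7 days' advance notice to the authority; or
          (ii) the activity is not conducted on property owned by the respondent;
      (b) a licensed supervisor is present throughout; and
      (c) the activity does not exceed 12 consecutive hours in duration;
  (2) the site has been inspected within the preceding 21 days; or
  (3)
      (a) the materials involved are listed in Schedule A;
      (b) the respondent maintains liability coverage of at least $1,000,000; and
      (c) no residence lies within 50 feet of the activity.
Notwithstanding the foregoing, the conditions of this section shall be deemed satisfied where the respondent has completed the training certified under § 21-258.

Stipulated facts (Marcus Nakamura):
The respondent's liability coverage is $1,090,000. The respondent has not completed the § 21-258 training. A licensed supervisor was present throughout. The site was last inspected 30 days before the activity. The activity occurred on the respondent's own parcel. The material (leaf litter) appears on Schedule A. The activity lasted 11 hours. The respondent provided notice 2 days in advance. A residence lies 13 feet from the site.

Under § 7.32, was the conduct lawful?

No — unlawful.

(i) ≥7 days' notice — fails.
(ii) not (own property) — fails.
(a) = F OR F = false.
(b) supervisor present — holds.
(c) ≤ 12 hrs duration — satisfied.
(1) = F AND T AND T = false.
(2) site inspected — not met.
(a) Schedule A material — satisfied.
(b) coverage ≥ $1,000,000 — holds.
(c) no residence in 50 ft — fails.
(3) = T AND T AND F = false.
Overall = F OR F OR F = false.
Exception (training certified) — not satisfied.
Result: main false OR exception false → false.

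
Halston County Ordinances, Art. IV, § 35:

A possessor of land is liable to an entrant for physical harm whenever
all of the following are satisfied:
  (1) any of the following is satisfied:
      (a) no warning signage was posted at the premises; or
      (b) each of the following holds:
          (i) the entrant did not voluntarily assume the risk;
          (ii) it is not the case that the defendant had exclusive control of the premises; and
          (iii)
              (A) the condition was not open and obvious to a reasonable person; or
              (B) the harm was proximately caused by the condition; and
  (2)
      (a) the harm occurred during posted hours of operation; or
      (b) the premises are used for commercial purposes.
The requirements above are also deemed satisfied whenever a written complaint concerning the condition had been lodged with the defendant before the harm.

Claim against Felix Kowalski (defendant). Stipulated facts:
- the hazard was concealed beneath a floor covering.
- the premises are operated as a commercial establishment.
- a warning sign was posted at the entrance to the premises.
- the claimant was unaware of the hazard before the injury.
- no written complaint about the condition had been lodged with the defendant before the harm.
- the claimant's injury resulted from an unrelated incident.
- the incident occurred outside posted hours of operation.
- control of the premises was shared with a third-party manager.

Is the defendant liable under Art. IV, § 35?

(a) no signage posted — not met.
(i) no assumed risk — met.
(ii) not (exclusive control) — holds.
(A) not open/obvious — satisfied.
(B) proximate cause — not met.
(iii) = T OR F = true.
So (b) is satisfied (T AND T AND T).
So (1) is satisfied (F OR T).
(a) during posted hours — not met.
(b) commercial use — satisfied.
(2): F OR T → true.
Overall = T AND T = true.
Exception (complaint lodged) — not satisfied.
Result: main true OR exception false → true.

Yes — liable.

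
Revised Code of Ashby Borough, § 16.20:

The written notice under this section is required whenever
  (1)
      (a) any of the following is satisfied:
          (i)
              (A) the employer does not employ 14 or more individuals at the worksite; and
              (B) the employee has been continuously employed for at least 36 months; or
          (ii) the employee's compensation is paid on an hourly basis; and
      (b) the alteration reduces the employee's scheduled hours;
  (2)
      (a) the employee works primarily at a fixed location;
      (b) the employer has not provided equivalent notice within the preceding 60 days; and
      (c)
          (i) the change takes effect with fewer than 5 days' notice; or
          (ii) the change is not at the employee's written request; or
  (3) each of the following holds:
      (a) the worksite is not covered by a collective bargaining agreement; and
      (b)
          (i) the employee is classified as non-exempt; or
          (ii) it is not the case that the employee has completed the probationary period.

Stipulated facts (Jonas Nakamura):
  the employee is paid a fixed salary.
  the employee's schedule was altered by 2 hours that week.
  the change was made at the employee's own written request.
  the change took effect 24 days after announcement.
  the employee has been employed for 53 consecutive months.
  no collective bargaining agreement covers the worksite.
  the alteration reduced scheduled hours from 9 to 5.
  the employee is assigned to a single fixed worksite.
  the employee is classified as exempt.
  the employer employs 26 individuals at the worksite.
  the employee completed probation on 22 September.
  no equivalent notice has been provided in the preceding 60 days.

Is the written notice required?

(A) not (≥ 14 at site) — not satisfied.
(B) tenure ≥ 36 mo. — met.
(i) = F AND T = false.
(ii) hourly-paid — not satisfied.
So (a) is not satisfied (F OR F).
(b) hours reduced — satisfied.
(1): F AND T → false.
(a) fixed location — holds.
(b) no recent notice — holds.
(i) < 5 days' notice — not satisfied.
(ii) not employee-requested — not satisfied.
(c): F OR F → false.
(2) = T AND T AND F = false.
(a) no CBA — satisfied.
(i) non-exempt — not satisfied.
(ii) not (past probation) — fails.
(b): F OR F → false.
(3): T AND F → false.
Overall: F OR F OR F → false.

No — not required.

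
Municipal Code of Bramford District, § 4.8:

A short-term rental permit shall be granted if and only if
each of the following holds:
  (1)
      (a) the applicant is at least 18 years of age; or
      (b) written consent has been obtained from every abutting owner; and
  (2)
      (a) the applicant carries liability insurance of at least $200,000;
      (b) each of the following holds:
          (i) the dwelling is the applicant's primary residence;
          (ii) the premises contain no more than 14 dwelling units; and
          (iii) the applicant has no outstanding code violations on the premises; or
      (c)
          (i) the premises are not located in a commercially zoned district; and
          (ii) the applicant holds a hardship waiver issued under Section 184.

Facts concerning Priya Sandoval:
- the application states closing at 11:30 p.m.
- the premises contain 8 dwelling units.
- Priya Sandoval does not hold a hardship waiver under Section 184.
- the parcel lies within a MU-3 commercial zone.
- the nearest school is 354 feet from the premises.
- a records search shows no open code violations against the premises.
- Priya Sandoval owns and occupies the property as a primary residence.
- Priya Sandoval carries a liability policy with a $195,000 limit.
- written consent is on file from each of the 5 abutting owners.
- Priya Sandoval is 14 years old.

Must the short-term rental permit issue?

Yes — granted.

(a) age ≥ 18 — not met.
(b) all abutters consent — satisfied.
So (1) is satisfied (F OR T).
(a) insurance ≥ $200,000 — fails.
(i) primary residence — satisfied.
(ii) ≤ 14 units — met.
(iii) no code violations — satisfied.
(b): T AND T AND T → true.
(i) not (commercially zoned) — not satisfied.
(ii) hardship waiver — not met.
(c) = F AND F = false.
(2): F OR T OR F → true.
So Overall is satisfied (T AND T).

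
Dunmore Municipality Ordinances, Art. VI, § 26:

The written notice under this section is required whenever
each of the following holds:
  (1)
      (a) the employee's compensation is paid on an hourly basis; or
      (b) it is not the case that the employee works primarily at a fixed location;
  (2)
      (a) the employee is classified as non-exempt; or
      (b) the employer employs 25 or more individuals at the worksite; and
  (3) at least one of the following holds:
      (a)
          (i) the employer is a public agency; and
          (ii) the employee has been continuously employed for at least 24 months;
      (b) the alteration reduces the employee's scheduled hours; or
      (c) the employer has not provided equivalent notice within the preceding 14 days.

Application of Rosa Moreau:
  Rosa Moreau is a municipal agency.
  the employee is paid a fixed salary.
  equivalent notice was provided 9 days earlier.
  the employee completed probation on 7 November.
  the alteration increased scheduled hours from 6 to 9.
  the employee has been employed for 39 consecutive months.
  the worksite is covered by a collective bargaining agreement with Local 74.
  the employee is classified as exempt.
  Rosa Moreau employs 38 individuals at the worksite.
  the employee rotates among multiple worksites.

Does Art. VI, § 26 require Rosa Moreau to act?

Yes — required.

(a) hourly-paid — fails.
(b) not (fixed location) — met.
So (1) is satisfied (F OR T).
(a) non-exempt — not satisfied.
(b) ≥ 25 at site — satisfied.
(2) = F OR T = true.
(i) public agency — holds.
(ii) tenure ≥ 24 mo. — satisfied.
(a): T AND T → true.
(b) hours reduced — not satisfied.
(c) no recent notice — fails.
(3): T OR F OR F → true.
So Overall is satisfied (T AND T AND T).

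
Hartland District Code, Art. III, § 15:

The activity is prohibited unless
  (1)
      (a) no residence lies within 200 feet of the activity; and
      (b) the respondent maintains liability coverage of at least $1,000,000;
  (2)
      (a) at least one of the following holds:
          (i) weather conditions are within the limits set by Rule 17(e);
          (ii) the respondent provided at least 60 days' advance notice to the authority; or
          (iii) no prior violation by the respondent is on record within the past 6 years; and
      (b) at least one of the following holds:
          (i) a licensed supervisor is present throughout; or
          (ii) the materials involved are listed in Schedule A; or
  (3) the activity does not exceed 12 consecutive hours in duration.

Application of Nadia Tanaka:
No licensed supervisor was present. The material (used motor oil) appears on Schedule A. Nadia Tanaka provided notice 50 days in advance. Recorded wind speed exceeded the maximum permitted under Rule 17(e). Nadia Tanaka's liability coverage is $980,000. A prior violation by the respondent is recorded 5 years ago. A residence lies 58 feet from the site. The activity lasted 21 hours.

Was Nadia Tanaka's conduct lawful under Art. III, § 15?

(a) no residence in 200 ft — not satisfied.
(b) coverage ≥ $1,000,000 — not satisfied.
So (1) is not satisfied (F AND F).
(i) weather ok — not met.
(ii) ≥60 days' notice — not satisfied.
(iii) no prior violation — fails.
(a): F OR F OR F → false.
(i) supervisor present — not satisfied.
(ii) Schedule A material — holds.
So (b) is satisfied (F OR T).
(2) = F AND T = false.
(3) ≤ 12 hrs duration — not satisfied.
Overall = F OR F OR F = false.

No — unlawful.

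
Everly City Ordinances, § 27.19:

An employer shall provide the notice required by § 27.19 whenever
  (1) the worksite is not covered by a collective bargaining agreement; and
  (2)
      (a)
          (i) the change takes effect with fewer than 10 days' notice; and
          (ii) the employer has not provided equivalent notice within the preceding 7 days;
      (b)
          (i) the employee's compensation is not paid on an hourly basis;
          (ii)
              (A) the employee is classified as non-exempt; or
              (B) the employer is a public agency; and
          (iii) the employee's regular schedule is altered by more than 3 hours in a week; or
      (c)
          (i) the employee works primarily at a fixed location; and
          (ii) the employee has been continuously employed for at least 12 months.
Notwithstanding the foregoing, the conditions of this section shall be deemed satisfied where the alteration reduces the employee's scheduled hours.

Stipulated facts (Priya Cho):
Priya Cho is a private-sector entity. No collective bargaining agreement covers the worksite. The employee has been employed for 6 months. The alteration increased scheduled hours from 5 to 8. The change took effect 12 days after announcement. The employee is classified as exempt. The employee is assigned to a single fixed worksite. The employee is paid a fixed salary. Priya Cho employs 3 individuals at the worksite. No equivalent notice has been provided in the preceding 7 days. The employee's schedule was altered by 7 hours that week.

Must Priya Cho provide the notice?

No — not required.

(1) no CBA — met.
(i) < 10 days' notice — not satisfied.
(ii) no recent notice — satisfied.
(a) = F AND T = false.
(i) not (hourly-paid) — holds.
(A) non-exempt — fails.
(B) public agency — fails.
So (ii) is not satisfied (F OR F).
(iii) schedule shift > 3h — satisfied.
(b) = T AND F AND T = false.
(i) fixed location — met.
(ii) tenure ≥ 12 mo. — not satisfied.
So (c) is not satisfied (T AND F).
(2) = F OR F OR F = false.
So Overall is not satisfied (T AND F).
Exception (hours reduced) — not satisfied.
Result: main false OR exception false → false.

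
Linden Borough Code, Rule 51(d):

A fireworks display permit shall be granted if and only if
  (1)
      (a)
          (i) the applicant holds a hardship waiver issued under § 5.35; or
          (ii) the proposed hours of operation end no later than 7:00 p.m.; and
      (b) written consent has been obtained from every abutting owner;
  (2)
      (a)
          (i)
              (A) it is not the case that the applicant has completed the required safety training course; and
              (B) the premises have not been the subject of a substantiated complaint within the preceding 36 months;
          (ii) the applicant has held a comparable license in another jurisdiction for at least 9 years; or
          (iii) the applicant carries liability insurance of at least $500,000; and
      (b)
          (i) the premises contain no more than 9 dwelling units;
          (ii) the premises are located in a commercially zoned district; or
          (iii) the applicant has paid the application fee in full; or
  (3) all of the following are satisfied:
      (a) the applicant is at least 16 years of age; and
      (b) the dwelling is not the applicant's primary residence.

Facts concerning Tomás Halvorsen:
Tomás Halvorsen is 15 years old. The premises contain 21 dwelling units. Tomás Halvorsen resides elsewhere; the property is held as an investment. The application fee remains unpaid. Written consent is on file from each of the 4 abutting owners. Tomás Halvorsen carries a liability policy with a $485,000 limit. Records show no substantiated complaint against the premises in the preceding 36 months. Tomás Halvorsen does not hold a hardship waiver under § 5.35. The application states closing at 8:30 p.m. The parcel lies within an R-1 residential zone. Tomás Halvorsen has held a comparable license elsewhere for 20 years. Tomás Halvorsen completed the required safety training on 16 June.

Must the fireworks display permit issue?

No — denied.

(i) hardship waiver — not satisfied.
(ii) closes by 7 p.m. — fails.
(a): F OR F → false.
(b) all abutters consent — met.
(1) = F AND T = false.
(A) not (safety training) — not met.
(B) no complaint in 36 mo. — met.
(i): F AND T → false.
(ii) prior license ≥ 9 yr — met.
(iii) insurance ≥ $500,000 — not satisfied.
(a) = F OR T OR F = true.
(i) ≤ 9 units — not met.
(ii) commercially zoned — not satisfied.
(iii) fee paid — not met.
(b): F OR F OR F → false.
(2): T AND F → false.
(a) age ≥ 16 — fails.
(b) not (primary residence) — satisfied.
(3) = F AND T = false.
Overall = F OR F OR F = false.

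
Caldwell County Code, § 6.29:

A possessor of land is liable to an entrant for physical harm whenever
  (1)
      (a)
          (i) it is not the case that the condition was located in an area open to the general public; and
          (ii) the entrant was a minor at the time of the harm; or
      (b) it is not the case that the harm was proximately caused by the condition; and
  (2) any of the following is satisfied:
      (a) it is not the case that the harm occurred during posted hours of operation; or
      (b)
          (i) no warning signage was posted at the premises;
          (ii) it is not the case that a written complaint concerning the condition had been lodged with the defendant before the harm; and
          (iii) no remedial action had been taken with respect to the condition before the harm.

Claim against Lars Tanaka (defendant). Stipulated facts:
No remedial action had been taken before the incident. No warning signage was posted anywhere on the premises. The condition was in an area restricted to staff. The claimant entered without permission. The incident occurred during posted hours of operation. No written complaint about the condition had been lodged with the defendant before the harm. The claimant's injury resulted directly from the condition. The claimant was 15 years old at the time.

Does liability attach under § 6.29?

(i) not (public area) — met.
(ii) entrant a minor — satisfied.
So (a) is satisfied (T AND T).
(b) not (proximate cause) — fails.
So (1) is satisfied (T OR F).
(a) not (during posted hours) — fails.
(i) no signage posted — met.
(ii) not (complaint lodged) — met.
(iii) no remedial action — satisfied.
(b): T AND T AND T → true.
(2): F OR T → true.
So Overall is satisfied (T AND T).

Yes — liable.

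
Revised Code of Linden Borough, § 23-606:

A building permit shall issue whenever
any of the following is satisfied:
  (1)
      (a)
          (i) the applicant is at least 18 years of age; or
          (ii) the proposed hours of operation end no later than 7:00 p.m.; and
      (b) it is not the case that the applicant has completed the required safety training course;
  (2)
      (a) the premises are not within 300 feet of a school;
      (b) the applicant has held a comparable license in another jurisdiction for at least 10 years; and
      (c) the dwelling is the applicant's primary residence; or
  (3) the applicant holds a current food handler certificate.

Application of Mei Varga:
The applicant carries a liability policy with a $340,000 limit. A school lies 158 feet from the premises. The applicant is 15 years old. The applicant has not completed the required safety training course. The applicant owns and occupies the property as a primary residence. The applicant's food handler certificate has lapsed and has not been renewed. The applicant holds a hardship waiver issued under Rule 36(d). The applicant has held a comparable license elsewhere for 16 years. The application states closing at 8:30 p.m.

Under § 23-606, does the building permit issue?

No — denied.

(i) age ≥ 18 — not met.
(ii) closes by 7 p.m. — not satisfied.
(a) = F OR F = false.
(b) not (safety training) — met.
So (1) is not satisfied (F AND T).
(a) ≥300 ft from school — fails.
(b) prior license ≥ 10 yr — satisfied.
(c) primary residence — met.
So (2) is not satisfied (F AND T AND T).
(3) food handler cert. — not satisfied.
Overall: F OR F OR F → false.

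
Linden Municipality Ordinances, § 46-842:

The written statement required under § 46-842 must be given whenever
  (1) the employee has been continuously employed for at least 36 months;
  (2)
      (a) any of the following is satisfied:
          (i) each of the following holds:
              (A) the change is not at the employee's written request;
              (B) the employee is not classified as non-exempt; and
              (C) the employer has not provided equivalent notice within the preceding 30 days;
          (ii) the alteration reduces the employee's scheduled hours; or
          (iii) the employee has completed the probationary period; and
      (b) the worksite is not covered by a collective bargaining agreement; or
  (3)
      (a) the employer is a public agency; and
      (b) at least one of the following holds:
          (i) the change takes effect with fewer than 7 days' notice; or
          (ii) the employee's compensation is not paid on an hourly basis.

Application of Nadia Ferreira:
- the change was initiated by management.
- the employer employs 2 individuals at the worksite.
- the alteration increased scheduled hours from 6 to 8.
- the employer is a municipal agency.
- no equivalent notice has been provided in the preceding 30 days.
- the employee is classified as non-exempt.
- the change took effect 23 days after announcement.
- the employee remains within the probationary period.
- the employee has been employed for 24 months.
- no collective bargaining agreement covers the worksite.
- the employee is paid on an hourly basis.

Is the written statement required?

(1) tenure ≥ 36 mo. — not satisfied.
(A) not employee-requested — satisfied.
(B) not (non-exempt) — not satisfied.
(C) no recent notice — holds.
(i) = T AND F AND T = false.
(ii) hours reduced — not met.
(iii) past probation — not satisfied.
So (a) is not satisfied (F OR F OR F).
(b) no CBA — holds.
(2): F AND T → false.
(a) public agency — met.
(i) < 7 days' notice — not satisfied.
(ii) not (hourly-paid) — not satisfied.
So (b) is not satisfied (F OR F).
(3): T AND F → false.
So Overall is not satisfied (F OR F OR F).

No — not required.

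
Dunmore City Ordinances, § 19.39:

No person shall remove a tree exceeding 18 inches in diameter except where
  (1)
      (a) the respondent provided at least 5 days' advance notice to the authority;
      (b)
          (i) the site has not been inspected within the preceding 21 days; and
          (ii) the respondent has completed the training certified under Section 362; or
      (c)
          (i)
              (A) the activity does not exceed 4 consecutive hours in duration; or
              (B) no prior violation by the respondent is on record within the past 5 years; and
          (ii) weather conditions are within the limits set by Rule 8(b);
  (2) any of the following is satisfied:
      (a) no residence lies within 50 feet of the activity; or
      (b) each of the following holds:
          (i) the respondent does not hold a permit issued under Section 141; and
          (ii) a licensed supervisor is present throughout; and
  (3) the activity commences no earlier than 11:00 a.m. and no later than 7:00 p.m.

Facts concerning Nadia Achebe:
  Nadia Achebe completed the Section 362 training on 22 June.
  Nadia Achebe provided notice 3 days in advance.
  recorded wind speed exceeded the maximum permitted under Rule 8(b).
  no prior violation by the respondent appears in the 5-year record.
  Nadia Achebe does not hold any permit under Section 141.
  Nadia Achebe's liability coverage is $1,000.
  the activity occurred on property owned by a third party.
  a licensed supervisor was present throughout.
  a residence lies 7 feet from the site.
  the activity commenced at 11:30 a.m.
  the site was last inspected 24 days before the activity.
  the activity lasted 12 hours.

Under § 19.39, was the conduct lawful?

Yes — lawful.

(a) ≥5 days' notice — not met.
(i) not (site inspected) — holds.
(ii) training certified — satisfied.
(b) = T AND T = true.
(A) ≤ 4 hrs duration — not satisfied.
(B) no prior violation — satisfied.
(i): F OR T → true.
(ii) weather ok — not met.
So (c) is not satisfied (T AND F).
(1): F OR T OR F → true.
(a) no residence in 50 ft — not met.
(i) not (holds permit) — holds.
(ii) supervisor present — holds.
So (b) is satisfied (T AND T).
So (2) is satisfied (F OR T).
(3) start within hours — met.
Overall = T AND T AND T = true.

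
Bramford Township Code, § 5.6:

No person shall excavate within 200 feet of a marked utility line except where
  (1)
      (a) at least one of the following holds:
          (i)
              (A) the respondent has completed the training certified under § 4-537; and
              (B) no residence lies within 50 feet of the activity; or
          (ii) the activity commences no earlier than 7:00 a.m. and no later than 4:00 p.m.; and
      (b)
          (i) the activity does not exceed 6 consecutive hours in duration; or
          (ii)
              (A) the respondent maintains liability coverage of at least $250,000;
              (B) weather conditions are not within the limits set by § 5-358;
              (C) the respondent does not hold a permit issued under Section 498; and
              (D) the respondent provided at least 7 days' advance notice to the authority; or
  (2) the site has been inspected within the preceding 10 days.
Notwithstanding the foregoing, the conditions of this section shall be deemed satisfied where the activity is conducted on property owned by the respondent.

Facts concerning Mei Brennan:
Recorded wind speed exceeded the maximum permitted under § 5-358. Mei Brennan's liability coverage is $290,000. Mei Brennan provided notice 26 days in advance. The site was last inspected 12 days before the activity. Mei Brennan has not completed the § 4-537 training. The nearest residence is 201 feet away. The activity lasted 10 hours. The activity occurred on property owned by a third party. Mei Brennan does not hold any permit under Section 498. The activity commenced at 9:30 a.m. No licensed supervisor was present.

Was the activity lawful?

(A) training certified — fails.
(B) no residence in 50 ft — holds.
(i) = F AND T = false.
(ii) start within hours — satisfied.
So (a) is satisfied (F OR T).
(i) ≤ 6 hrs duration — fails.
(A) coverage ≥ $250,000 — holds.
(B) not (weather ok) — met.
(C) not (holds permit) — met.
(D) ≥7 days' notice — satisfied.
(ii) = T AND T AND T AND T = true.
(b): F OR T → true.
(1): T AND T → true.
(2) site inspected — not met.
So Overall is satisfied (T OR F).
Exception (own property) — not satisfied.
Result: main true OR exception false → true.

Yes — lawful.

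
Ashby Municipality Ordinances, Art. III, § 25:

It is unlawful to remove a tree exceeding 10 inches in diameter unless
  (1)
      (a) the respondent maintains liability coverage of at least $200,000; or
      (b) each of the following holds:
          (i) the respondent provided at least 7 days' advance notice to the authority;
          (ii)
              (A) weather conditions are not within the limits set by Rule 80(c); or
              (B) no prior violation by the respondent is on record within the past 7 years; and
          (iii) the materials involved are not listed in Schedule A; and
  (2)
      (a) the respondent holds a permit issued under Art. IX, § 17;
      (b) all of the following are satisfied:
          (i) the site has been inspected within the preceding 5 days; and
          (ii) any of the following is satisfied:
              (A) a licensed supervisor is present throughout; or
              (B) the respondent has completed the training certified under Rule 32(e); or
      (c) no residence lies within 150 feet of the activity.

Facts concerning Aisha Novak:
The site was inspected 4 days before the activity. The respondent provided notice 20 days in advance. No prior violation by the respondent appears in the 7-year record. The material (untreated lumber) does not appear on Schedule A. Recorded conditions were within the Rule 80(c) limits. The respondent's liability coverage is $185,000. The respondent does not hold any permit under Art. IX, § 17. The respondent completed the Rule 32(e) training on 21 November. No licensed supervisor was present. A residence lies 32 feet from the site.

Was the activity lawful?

Yes — lawful.

(a) coverage ≥ $200,000 — not satisfied.
(i) ≥7 days' notice — holds.
(A) not (weather ok) — fails.
(B) no prior violation — satisfied.
(ii) = F OR T = true.
(iii) not (Schedule A material) — satisfied.
(b) = T AND T AND T = true.
So (1) is satisfied (F OR T).
(a) holds permit — fails.
(i) site inspected — satisfied.
(A) supervisor present — fails.
(B) training certified — holds.
So (ii) is satisfied (F OR T).
So (b) is satisfied (T AND T).
(c) no residence in 150 ft — fails.
So (2) is satisfied (F OR T OR F).
Overall: T AND T → true.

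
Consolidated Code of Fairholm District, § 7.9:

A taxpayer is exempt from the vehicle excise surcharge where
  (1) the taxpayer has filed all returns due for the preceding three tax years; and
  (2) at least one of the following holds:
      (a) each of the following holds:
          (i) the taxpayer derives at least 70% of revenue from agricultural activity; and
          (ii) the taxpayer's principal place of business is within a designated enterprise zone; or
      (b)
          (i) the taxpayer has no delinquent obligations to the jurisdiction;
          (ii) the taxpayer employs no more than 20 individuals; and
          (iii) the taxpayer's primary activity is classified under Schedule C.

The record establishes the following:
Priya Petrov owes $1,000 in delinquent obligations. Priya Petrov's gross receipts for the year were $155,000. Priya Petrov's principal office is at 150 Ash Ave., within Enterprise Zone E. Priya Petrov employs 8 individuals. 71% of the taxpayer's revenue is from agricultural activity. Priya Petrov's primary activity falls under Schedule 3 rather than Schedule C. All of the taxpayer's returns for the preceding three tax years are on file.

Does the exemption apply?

Yes — exempt.

(1) returns current — holds.
(i) ≥70% agricultural — satisfied.
(ii) in enterprise zone — met.
(a): T AND T → true.
(i) no delinquency — not met.
(ii) ≤ 20 employees — holds.
(iii) Schedule C activity — not satisfied.
So (b) is not satisfied (F AND T AND F).
(2): T OR F → true.
Overall: T AND T → true.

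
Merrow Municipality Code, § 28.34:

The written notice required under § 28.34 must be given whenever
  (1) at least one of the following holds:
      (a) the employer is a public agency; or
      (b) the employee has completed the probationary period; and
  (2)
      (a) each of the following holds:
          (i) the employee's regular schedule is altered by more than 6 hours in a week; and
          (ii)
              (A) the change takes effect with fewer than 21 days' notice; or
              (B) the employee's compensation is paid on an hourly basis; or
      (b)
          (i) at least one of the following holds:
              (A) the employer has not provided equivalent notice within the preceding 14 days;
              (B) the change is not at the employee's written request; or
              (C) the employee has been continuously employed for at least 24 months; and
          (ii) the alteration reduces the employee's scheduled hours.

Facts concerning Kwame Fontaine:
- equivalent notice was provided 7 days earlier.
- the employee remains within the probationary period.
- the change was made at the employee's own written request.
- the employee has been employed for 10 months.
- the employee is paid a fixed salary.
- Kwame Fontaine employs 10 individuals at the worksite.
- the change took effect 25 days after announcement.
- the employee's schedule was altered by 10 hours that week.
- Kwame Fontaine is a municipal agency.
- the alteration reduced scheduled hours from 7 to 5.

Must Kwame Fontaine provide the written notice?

No — not required.

(a) public agency — met.
(b) past probation — fails.
So (1) is satisfied (T OR F).
(i) schedule shift > 6h — met.
(A) < 21 days' notice — not satisfied.
(B) hourly-paid — fails.
(ii): F OR F → false.
So (a) is not satisfied (T AND F).
(A) no recent notice — not met.
(B) not employee-requested — not met.
(C) tenure ≥ 24 mo. — not satisfied.
(i) = F OR F OR F = false.
(ii) hours reduced — satisfied.
So (b) is not satisfied (F AND T).
(2) = F OR F = false.
Overall = T AND F = false.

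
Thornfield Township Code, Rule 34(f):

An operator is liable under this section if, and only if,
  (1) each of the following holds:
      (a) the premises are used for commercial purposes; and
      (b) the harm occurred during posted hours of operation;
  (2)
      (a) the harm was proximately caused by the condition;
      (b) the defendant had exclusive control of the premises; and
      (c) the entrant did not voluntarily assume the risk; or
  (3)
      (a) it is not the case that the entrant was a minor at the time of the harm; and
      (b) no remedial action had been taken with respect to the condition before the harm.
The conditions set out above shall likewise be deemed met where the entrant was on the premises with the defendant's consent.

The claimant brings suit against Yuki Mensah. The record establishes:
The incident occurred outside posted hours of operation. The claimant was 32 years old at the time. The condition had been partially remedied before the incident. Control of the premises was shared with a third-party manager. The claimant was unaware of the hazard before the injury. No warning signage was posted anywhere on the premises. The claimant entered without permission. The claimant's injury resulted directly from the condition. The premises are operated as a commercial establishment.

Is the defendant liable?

(a) commercial use — met.
(b) during posted hours — fails.
(1): T AND F → false.
(a) proximate cause — holds.
(b) exclusive control — not satisfied.
(c) no assumed risk — satisfied.
(2): T AND F AND T → false.
(a) not (entrant a minor) — holds.
(b) no remedial action — not met.
(3): T AND F → false.
So Overall is not satisfied (F OR F OR F).
Exception (consent to enter) — not satisfied.
Result: main false OR exception false → false.

No — not liable.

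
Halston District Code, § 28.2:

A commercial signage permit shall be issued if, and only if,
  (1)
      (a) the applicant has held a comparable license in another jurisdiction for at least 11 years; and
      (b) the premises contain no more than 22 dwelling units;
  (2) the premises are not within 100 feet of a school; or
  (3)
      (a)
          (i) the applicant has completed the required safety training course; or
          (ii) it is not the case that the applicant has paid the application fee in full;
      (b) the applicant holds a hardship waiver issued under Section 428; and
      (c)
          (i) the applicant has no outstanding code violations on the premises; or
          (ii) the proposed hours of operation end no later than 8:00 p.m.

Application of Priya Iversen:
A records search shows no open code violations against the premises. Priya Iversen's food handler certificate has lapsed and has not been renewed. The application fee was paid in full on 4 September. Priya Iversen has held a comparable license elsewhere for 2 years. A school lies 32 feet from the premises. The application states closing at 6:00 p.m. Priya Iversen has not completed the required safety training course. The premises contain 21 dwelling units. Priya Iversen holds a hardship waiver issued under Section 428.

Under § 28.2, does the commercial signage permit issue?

(a) prior license ≥ 11 yr — not satisfied.
(b) ≤ 22 units — satisfied.
(1) = F AND T = false.
(2) ≥100 ft from school — not met.
(i) safety training — not met.
(ii) not (fee paid) — fails.
(a): F OR F → false.
(b) hardship waiver — satisfied.
(i) no code violations — met.
(ii) closes by 8 p.m. — satisfied.
(c): T OR T → true.
So (3) is not satisfied (F AND T AND T).
So Overall is not satisfied (F OR F OR F).

No — denied.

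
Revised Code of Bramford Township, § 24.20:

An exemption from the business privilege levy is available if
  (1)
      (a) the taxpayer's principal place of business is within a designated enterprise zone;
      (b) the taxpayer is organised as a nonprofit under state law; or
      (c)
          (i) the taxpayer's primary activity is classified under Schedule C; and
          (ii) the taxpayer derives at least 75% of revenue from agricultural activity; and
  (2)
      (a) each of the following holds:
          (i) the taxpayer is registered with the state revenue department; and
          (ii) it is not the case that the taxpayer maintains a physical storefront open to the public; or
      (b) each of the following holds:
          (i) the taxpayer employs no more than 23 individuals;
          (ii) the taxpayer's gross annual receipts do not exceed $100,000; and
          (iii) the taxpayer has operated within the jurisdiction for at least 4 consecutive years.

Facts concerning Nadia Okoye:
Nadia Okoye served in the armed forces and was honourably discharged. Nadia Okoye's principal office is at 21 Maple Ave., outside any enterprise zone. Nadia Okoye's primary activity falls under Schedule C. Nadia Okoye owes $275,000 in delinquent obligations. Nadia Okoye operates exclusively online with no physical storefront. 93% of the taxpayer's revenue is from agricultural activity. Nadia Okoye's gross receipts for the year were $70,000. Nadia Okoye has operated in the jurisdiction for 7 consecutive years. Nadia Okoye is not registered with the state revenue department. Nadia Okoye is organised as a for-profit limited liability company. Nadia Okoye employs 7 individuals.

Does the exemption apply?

(a) in enterprise zone — not met.
(b) nonprofit — not met.
(i) Schedule C activity — holds.
(ii) ≥75% agricultural — met.
(c) = T AND T = true.
(1): F OR F OR T → true.
(i) state-registered — not satisfied.
(ii) not (has storefront) — holds.
So (a) is not satisfied (F AND T).
(i) ≤ 23 employees — met.
(ii) receipts ≤ $100,000 — met.
(iii) ≥ 4 yrs in jurisdiction — satisfied.
(b): T AND T AND T → true.
(2) = F OR T = true.
Overall: T AND T → true.

Yes — exempt.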